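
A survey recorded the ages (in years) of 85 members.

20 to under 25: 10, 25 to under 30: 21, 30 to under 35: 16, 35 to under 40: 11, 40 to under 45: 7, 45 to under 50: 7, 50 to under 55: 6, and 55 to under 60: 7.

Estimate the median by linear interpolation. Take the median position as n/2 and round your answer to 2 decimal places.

33.59

Cumulative frequencies: 10, 31, 47, 58, 65, 72, 78, 85
n = 85; position = n/2 = 42.5.
This falls in the class 30 to under 35: L = 30, F = 31, f = 16, h = 5.
Median ≈ 30 + ((42.5 − 31) / 16) × 5 = 33.5938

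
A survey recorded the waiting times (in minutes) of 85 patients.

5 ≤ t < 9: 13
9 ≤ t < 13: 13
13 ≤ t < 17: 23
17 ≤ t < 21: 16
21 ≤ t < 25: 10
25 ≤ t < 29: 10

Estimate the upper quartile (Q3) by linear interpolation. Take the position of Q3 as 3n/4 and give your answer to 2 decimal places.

Cumulative frequencies: 13, 26, 49, 65, 75, 85
n = 85; position = 3n/4 = 63.75.
This falls in the class 17 ≤ t < 21: L = 17, F = 49, f = 16, h = 4.
Upper quartile ≈ 17 + ((63.75 − 49) / 16) × 4 = 20.6875

20.69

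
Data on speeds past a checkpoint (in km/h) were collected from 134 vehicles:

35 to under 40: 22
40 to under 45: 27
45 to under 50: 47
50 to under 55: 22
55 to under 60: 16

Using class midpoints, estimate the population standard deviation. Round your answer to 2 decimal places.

Midpoints: 37.5, 42.5, 47.5, 52.5, 57.5
n = 134, Σfm = 6280, mean = 46.8657
Σfm² = 299287.5
Σf(m − x̄)² = Σfm² − (Σfm)²/n = 299287.5 − 6280²/134 = 4971.0821
Population variance = 4971.0821 / 134 = 37.0976
Standard deviation = √37.0976 = 6.0908

6.09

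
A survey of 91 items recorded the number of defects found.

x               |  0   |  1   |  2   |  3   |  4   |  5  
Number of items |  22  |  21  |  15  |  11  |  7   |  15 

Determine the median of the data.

2

Cumulative frequencies: 22, 43, 58, 69, 76, 91
n = 91, so the median is the value in position (n+1)/2 = 46.
Position 46 falls at value 2.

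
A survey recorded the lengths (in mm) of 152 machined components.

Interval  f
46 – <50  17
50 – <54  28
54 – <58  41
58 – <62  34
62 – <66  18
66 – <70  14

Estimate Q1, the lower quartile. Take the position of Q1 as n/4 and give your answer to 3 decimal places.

Cumulative frequencies: 17, 45, 86, 120, 138, 152
n = 152; position = n/4 = 38.
This falls in the class 50 – <54: L = 50, F = 17, f = 28, h = 4.
Lower quartile ≈ 50 + ((38 − 17) / 28) × 4 = 53.0000

53.000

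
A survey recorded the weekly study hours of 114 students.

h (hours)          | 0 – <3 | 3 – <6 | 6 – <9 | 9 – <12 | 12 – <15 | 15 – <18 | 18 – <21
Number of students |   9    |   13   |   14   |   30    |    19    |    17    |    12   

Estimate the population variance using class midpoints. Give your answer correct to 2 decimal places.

26.66

Midpoints: 1.5, 4.5, 7.5, 10.5, 13.5, 16.5, 19.5
n = 114, Σfm = 1263, mean = 11.0789
Σfm² = 17032.5
Σf(m − x̄)² = Σfm² − (Σfm)²/n = 17032.5 − 1263²/114 = 3039.7895
Population variance = 3039.7895 / 114 = 26.6648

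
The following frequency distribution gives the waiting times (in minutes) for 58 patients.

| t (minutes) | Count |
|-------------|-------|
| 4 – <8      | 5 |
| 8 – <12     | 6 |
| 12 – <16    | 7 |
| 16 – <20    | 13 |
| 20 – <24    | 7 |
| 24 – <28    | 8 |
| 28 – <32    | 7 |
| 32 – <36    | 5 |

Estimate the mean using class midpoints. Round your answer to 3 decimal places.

Midpoints: 6, 10, 14, 18, 22, 26, 30, 34
Σfm = 5×6 + 6×10 + 7×14 + 13×18 + 7×22 + 8×26 + 7×30 + 5×34 = 1164
n = Σf = 58
Mean = 1164 / 58 = 20.0690

20.069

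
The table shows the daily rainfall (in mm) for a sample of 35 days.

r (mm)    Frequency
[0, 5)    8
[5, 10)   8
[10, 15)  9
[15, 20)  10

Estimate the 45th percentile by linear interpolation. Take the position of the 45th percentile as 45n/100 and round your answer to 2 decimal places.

Cumulative frequencies: 8, 16, 25, 35
n = 35; position = 45n/100 = 15.75.
This falls in the class [5, 10): L = 5, F = 8, f = 8, h = 5.
45th percentile ≈ 5 + ((15.75 − 8) / 8) × 5 = 9.8438

9.84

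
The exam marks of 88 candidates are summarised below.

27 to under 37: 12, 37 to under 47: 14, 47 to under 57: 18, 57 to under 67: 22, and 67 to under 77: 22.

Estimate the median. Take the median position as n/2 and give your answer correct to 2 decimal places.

Cumulative frequencies: 12, 26, 44, 66, 88
n = 88; position = n/2 = 44.
This falls in the class 47 to under 57: L = 47, F = 26, f = 18, h = 10.
Median ≈ 47 + ((44 − 26) / 18) × 10 = 57.0000

57.00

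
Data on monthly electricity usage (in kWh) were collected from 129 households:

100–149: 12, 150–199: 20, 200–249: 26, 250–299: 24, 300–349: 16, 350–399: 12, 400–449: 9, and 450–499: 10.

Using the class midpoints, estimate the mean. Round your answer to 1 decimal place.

276.4

Midpoints: 124.5, 174.5, 224.5, 274.5, 324.5, 374.5, 424.5, 474.5
Σfm = 12×124.5 + 20×174.5 + 26×224.5 + 24×274.5 + 16×324.5 + 12×374.5 + 9×424.5 + 10×474.5 = 35660.5
n = Σf = 129
Mean = 35660.5 / 129 = 276.4380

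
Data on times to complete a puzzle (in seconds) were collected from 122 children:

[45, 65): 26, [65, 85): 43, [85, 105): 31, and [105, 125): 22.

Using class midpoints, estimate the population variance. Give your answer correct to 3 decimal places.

Midpoints: 55, 75, 95, 115
n = 122, Σfm = 10130, mean = 83.0328
Σfm² = 891250
Σf(m − x̄)² = Σfm² − (Σfm)²/n = 891250 − 10130²/122 = 50127.8689
Population variance = 50127.8689 / 122 = 410.8842

410.884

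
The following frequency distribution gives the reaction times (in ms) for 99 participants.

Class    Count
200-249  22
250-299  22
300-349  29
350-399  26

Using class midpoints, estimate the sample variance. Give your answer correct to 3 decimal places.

Midpoints: 224.5, 274.5, 324.5, 374.5
n = 99, Σfm = 30125.5, mean = 304.2980
Σfm² = 9466724.75
Σf(m − x̄)² = Σfm² − (Σfm)²/n = 9466724.75 − 30125.5²/99 = 299595.9596
Sample variance = 299595.9596 / 98 = 3057.1016

3057.102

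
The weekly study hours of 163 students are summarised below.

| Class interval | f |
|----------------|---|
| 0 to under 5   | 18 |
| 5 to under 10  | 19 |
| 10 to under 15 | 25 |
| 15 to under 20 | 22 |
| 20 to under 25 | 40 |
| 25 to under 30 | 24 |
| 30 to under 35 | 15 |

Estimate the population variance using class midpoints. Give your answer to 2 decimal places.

81.66

Midpoints: 2.5, 7.5, 12.5, 17.5, 22.5, 27.5, 32.5
n = 163, Σfm = 2932.5, mean = 17.9908
Σfm² = 66068.75
Σf(m − x̄)² = Σfm² − (Σfm)²/n = 66068.75 − 2932.5²/163 = 13310.7362
Population variance = 13310.7362 / 163 = 81.6610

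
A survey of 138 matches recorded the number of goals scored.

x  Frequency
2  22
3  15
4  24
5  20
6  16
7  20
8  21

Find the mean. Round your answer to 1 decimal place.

5.0

Values: 2, 3, 4, 5, 6, 7, 8
Σfx = 22×2 + 15×3 + 24×4 + 20×5 + 16×6 + 20×7 + 21×8 = 689
n = Σf = 138
Mean = 689 / 138 = 4.9928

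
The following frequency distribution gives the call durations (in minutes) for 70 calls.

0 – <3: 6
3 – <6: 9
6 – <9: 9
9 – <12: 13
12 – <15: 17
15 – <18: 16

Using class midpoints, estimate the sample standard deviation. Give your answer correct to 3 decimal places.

4.842

Midpoints: 1.5, 4.5, 7.5, 10.5, 13.5, 16.5
n = 70, Σfm = 747, mean = 10.6714
Σfm² = 9589.5
Σf(m − x̄)² = Σfm² − (Σfm)²/n = 9589.5 − 747²/70 = 1617.9429
Sample variance = 1617.9429 / 69 = 23.4484
Standard deviation = √23.4484 = 4.8424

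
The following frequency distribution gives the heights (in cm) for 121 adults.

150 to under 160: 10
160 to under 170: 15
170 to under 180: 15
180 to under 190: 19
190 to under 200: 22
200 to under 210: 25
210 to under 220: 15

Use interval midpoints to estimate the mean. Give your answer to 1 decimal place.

188.5

Midpoints: 155, 165, 175, 185, 195, 205, 215
Σfm = 10×155 + 15×165 + 15×175 + 19×185 + 22×195 + 25×205 + 15×215 = 22805
n = Σf = 121
Mean = 22805 / 121 = 188.4711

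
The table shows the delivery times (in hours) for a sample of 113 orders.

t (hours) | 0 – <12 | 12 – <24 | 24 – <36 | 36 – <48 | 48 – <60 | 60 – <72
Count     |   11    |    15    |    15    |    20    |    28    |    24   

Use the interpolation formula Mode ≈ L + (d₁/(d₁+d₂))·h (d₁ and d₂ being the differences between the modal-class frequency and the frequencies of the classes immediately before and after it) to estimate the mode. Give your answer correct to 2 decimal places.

Modal class: 48 – <60 (highest frequency 28).
d₁ = 28 − 20 = 8, d₂ = 28 − 24 = 4
Mode ≈ 48 + (8/(8+4)) × 12 = 48 + 8.0000 = 56.0000

56.00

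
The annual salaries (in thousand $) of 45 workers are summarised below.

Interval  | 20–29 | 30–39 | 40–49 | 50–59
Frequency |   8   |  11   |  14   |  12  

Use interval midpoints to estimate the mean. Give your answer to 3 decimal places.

41.167

Midpoints: 24.5, 34.5, 44.5, 54.5
Σfm = 8×24.5 + 11×34.5 + 14×44.5 + 12×54.5 = 1852.5
n = Σf = 45
Mean = 1852.5 / 45 = 41.1667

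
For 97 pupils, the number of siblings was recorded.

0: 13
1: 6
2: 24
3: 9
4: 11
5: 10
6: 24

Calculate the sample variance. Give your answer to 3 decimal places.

4.416

Values: 0, 1, 2, 3, 4, 5, 6
n = 97, Σfx = 319, mean = 3.2887
Σfx² = 1473
Σf(x − x̄)² = Σfx² − (Σfx)²/n = 1473 − 319²/97 = 423.9175
Sample variance = 423.9175 / 96 = 4.4158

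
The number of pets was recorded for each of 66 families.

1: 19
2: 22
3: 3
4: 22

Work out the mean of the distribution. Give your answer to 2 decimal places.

Values: 1, 2, 3, 4
Σfx = 19×1 + 22×2 + 3×3 + 22×4 = 160
n = Σf = 66
Mean = 160 / 66 = 2.4242

2.42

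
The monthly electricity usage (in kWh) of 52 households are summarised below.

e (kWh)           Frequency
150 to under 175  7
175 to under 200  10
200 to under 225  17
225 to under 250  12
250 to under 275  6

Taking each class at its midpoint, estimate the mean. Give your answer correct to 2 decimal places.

Midpoints: 162.5, 187.5, 212.5, 237.5, 262.5
Σfm = 7×162.5 + 10×187.5 + 17×212.5 + 12×237.5 + 6×262.5 = 11050
n = Σf = 52
Mean = 11050 / 52 = 212.5000

212.50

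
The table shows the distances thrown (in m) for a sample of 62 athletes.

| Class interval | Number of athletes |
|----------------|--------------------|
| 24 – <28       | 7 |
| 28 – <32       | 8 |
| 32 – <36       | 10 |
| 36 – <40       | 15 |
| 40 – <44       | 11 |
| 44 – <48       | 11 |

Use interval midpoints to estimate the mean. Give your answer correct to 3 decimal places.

Midpoints: 26, 30, 34, 38, 42, 46
Σfm = 7×26 + 8×30 + 10×34 + 15×38 + 11×42 + 11×46 = 2300
n = Σf = 62
Mean = 2300 / 62 = 37.0968

37.097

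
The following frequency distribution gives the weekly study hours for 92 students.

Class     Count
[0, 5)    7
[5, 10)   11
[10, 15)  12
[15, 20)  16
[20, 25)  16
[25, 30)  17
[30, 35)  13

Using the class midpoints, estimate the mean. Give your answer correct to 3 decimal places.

Midpoints: 2.5, 7.5, 12.5, 17.5, 22.5, 27.5, 32.5
Σfm = 7×2.5 + 11×7.5 + 12×12.5 + 16×17.5 + 16×22.5 + 17×27.5 + 13×32.5 = 1780
n = Σf = 92
Mean = 1780 / 92 = 19.3478

19.348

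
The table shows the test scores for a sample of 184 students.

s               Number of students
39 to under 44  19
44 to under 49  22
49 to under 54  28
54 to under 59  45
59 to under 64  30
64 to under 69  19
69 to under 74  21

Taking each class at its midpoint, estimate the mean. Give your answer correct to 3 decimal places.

Midpoints: 41.5, 46.5, 51.5, 56.5, 61.5, 66.5, 71.5
Σfm = 19×41.5 + 22×46.5 + 28×51.5 + 45×56.5 + 30×61.5 + 19×66.5 + 21×71.5 = 10406
n = Σf = 184
Mean = 10406 / 184 = 56.5543

56.554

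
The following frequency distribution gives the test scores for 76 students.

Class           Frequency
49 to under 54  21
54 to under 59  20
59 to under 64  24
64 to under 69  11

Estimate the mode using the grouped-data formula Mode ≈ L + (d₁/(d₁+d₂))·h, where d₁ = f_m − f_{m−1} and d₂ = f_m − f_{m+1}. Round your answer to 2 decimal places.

Modal class: 59 to under 64 (highest frequency 24).
d₁ = 24 − 20 = 4, d₂ = 24 − 11 = 13
Mode ≈ 59 + (4/(4+13)) × 5 = 59 + 1.1765 = 60.1765

60.18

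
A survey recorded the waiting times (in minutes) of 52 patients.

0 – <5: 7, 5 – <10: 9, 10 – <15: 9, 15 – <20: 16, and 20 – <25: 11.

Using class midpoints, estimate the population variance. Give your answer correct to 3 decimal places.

Midpoints: 2.5, 7.5, 12.5, 17.5, 22.5
n = 52, Σfm = 725, mean = 13.9423
Σfm² = 12425
Σf(m − x̄)² = Σfm² − (Σfm)²/n = 12425 − 725²/52 = 2316.8269
Population variance = 2316.8269 / 52 = 44.5544

44.554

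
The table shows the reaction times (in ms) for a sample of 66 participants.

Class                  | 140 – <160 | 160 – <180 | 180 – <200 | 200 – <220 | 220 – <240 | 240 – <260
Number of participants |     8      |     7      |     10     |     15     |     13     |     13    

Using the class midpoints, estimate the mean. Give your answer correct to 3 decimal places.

207.273

Midpoints: 150, 170, 190, 210, 230, 250
Σfm = 8×150 + 7×170 + 10×190 + 15×210 + 13×230 + 13×250 = 13680
n = Σf = 66
Mean = 13680 / 66 = 207.2727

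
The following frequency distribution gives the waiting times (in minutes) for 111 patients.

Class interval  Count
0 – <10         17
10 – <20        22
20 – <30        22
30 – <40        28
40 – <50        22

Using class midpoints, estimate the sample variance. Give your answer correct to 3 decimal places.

Midpoints: 5, 15, 25, 35, 45
n = 111, Σfm = 2935, mean = 26.4414
Σfm² = 97975
Σf(m − x̄)² = Σfm² − (Σfm)²/n = 97975 − 2935²/111 = 20369.3694
Sample variance = 20369.3694 / 110 = 185.1761

185.176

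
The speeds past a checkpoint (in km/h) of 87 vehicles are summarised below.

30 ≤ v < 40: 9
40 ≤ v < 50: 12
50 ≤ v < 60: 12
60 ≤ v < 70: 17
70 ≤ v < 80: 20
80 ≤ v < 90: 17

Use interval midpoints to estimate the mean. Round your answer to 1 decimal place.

64.0

Midpoints: 35, 45, 55, 65, 75, 85
Σfm = 9×35 + 12×45 + 12×55 + 17×65 + 20×75 + 17×85 = 5565
n = Σf = 87
Mean = 5565 / 87 = 63.9655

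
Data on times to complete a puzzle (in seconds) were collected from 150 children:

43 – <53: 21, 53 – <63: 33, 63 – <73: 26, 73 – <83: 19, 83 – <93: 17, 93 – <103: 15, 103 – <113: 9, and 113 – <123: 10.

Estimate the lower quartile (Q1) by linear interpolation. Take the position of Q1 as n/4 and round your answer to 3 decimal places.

Cumulative frequencies: 21, 54, 80, 99, 116, 131, 140, 150
n = 150; position = n/4 = 37.5.
This falls in the class 53 – <63: L = 53, F = 21, f = 33, h = 10.
Lower quartile ≈ 53 + ((37.5 − 21) / 33) × 10 = 58.0000

58.000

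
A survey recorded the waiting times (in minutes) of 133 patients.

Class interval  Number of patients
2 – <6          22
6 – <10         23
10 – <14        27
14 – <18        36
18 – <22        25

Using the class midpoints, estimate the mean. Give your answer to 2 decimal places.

12.57

Midpoints: 4, 8, 12, 16, 20
Σfm = 22×4 + 23×8 + 27×12 + 36×16 + 25×20 = 1672
n = Σf = 133
Mean = 1672 / 133 = 12.5714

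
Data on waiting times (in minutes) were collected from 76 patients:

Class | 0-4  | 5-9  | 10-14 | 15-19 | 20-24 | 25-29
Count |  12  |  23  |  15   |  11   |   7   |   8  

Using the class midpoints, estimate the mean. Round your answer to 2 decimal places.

12.13

Midpoints: 2, 7, 12, 17, 22, 27
Σfm = 12×2 + 23×7 + 15×12 + 11×17 + 7×22 + 8×27 = 922
n = Σf = 76
Mean = 922 / 76 = 12.1316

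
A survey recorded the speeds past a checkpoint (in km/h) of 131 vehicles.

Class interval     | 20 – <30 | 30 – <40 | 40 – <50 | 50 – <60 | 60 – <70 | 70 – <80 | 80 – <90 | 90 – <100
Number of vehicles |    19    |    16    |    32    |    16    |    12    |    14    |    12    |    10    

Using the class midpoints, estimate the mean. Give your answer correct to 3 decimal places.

54.618

Midpoints: 25, 35, 45, 55, 65, 75, 85, 95
Σfm = 19×25 + 16×35 + 32×45 + 16×55 + 12×65 + 14×75 + 12×85 + 10×95 = 7155
n = Σf = 131
Mean = 7155 / 131 = 54.6183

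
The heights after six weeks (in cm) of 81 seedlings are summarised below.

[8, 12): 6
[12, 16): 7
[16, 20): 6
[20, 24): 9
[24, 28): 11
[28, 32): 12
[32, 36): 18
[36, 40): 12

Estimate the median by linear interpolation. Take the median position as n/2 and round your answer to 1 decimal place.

Cumulative frequencies: 6, 13, 19, 28, 39, 51, 69, 81
n = 81; position = n/2 = 40.5.
This falls in the class [28, 32): L = 28, F = 39, f = 12, h = 4.
Median ≈ 28 + ((40.5 − 39) / 12) × 4 = 28.5000

28.5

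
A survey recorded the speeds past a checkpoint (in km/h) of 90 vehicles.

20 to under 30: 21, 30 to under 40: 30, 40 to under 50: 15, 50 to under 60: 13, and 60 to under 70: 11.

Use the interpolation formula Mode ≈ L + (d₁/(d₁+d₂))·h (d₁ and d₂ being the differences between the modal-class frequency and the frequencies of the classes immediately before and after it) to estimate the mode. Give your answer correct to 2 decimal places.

33.75

Modal class: 30 to under 40 (highest frequency 30).
d₁ = 30 − 21 = 9, d₂ = 30 − 15 = 15
Mode ≈ 30 + (9/(9+15)) × 10 = 30 + 3.7500 = 33.7500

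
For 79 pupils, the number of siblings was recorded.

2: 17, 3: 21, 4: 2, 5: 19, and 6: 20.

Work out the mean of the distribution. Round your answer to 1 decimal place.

4.1

Values: 2, 3, 4, 5, 6
Σfx = 17×2 + 21×3 + 2×4 + 19×5 + 20×6 = 320
n = Σf = 79
Mean = 320 / 79 = 4.0506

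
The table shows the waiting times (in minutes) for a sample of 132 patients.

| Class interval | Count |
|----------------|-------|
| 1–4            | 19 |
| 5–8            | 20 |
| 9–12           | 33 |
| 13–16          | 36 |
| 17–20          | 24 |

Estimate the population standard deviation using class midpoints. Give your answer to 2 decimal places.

Midpoints: 2.5, 6.5, 10.5, 14.5, 18.5
n = 132, Σfm = 1490, mean = 11.2879
Σfm² = 20385
Σf(m − x̄)² = Σfm² − (Σfm)²/n = 20385 − 1490²/132 = 3566.0606
Population variance = 3566.0606 / 132 = 27.0156
Standard deviation = √27.0156 = 5.1977

5.20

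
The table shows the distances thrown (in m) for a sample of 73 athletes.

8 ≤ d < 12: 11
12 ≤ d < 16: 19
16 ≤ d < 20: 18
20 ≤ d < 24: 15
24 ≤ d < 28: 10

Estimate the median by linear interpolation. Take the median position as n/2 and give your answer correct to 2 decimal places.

Cumulative frequencies: 11, 30, 48, 63, 73
n = 73; position = n/2 = 36.5.
This falls in the class 16 ≤ d < 20: L = 16, F = 30, f = 18, h = 4.
Median ≈ 16 + ((36.5 − 30) / 18) × 4 = 17.4444

17.44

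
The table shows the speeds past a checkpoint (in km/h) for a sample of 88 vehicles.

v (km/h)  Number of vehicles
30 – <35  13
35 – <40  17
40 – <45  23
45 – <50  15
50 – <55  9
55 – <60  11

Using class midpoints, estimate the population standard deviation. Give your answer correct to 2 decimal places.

Midpoints: 32.5, 37.5, 42.5, 47.5, 52.5, 57.5
n = 88, Σfm = 3855, mean = 43.8068
Σfm² = 174200
Σf(m − x̄)² = Σfm² − (Σfm)²/n = 174200 − 3855²/88 = 5324.7159
Population variance = 5324.7159 / 88 = 60.5081
Standard deviation = √60.5081 = 7.7787

7.78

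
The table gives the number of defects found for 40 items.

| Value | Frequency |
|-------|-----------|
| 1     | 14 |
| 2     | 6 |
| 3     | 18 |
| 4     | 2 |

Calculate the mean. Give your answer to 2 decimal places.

Values: 1, 2, 3, 4
Σfx = 14×1 + 6×2 + 18×3 + 2×4 = 88
n = Σf = 40
Mean = 88 / 40 = 2.2000

2.20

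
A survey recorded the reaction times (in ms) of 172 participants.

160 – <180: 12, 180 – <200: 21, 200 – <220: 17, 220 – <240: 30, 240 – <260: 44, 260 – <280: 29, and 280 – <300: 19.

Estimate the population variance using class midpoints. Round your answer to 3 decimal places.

Midpoints: 170, 190, 210, 230, 250, 270, 290
n = 172, Σfm = 40840, mean = 237.4419
Σfm² = 9903600
Σf(m − x̄)² = Σfm² − (Σfm)²/n = 9903600 − 40840²/172 = 206474.4186
Population variance = 206474.4186 / 172 = 1200.4327

1200.433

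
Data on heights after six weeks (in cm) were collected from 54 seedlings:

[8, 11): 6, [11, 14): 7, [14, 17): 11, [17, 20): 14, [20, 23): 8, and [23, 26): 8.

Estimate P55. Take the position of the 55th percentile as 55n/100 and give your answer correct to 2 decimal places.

18.22

Cumulative frequencies: 6, 13, 24, 38, 46, 54
n = 54; position = 55n/100 = 29.7.
This falls in the class [17, 20): L = 17, F = 24, f = 14, h = 3.
55th percentile ≈ 17 + ((29.7 − 24) / 14) × 3 = 18.2214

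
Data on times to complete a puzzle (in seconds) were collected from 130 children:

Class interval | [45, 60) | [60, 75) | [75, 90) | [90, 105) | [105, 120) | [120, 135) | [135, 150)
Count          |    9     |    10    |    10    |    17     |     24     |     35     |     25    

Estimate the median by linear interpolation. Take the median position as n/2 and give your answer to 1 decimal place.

Cumulative frequencies: 9, 19, 29, 46, 70, 105, 130
n = 130; position = n/2 = 65.
This falls in the class [105, 120): L = 105, F = 46, f = 24, h = 15.
Median ≈ 105 + ((65 − 46) / 24) × 15 = 116.8750

116.9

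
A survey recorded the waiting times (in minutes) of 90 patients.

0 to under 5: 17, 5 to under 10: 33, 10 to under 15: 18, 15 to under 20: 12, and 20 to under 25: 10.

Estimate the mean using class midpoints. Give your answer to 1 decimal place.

Midpoints: 2.5, 7.5, 12.5, 17.5, 22.5
Σfm = 17×2.5 + 33×7.5 + 18×12.5 + 12×17.5 + 10×22.5 = 950
n = Σf = 90
Mean = 950 / 90 = 10.5556

10.6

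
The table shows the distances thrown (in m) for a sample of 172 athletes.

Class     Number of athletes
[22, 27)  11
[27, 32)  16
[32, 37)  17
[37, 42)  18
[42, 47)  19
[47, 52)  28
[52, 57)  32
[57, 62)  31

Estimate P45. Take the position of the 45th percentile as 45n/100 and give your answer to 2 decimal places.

46.05

Cumulative frequencies: 11, 27, 44, 62, 81, 109, 141, 172
n = 172; position = 45n/100 = 77.4.
This falls in the class [42, 47): L = 42, F = 62, f = 19, h = 5.
45th percentile ≈ 42 + ((77.4 − 62) / 19) × 5 = 46.0526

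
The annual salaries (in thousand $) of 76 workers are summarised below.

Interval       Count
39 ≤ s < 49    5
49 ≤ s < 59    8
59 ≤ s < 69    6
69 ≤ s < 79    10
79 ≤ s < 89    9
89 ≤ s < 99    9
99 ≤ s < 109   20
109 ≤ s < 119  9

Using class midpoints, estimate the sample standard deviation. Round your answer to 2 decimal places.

21.75

Midpoints: 44, 54, 64, 74, 84, 94, 104, 114
n = 76, Σfm = 6484, mean = 85.3158
Σfm² = 588656
Σf(m − x̄)² = Σfm² − (Σfm)²/n = 588656 − 6484²/76 = 35468.4211
Sample variance = 35468.4211 / 75 = 472.9123
Standard deviation = √472.9123 = 21.7465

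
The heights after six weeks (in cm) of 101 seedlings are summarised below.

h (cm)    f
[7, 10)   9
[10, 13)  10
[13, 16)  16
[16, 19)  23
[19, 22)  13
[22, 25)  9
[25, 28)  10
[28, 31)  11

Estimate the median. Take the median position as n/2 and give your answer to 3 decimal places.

Cumulative frequencies: 9, 19, 35, 58, 71, 80, 90, 101
n = 101; position = n/2 = 50.5.
This falls in the class [16, 19): L = 16, F = 35, f = 23, h = 3.
Median ≈ 16 + ((50.5 − 35) / 23) × 3 = 18.0217

18.022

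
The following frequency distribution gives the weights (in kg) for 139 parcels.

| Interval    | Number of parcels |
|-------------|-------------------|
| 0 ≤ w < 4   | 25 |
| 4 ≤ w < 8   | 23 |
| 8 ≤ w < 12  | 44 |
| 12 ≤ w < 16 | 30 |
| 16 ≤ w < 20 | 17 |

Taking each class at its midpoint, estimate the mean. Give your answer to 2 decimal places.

9.74

Midpoints: 2, 6, 10, 14, 18
Σfm = 25×2 + 23×6 + 44×10 + 30×14 + 17×18 = 1354
n = Σf = 139
Mean = 1354 / 139 = 9.7410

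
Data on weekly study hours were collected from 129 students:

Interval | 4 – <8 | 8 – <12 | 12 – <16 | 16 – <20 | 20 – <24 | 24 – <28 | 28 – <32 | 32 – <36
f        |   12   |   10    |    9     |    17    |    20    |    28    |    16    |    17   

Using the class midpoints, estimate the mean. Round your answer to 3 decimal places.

21.938

Midpoints: 6, 10, 14, 18, 22, 26, 30, 34
Σfm = 12×6 + 10×10 + 9×14 + 17×18 + 20×22 + 28×26 + 16×30 + 17×34 = 2830
n = Σf = 129
Mean = 2830 / 129 = 21.9380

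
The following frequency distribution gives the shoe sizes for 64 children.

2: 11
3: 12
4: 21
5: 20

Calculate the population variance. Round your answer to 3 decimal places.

1.140

Values: 2, 3, 4, 5
n = 64, Σfx = 242, mean = 3.7812
Σfx² = 988
Σf(x − x̄)² = Σfx² − (Σfx)²/n = 988 − 242²/64 = 72.9375
Population variance = 72.9375 / 64 = 1.1396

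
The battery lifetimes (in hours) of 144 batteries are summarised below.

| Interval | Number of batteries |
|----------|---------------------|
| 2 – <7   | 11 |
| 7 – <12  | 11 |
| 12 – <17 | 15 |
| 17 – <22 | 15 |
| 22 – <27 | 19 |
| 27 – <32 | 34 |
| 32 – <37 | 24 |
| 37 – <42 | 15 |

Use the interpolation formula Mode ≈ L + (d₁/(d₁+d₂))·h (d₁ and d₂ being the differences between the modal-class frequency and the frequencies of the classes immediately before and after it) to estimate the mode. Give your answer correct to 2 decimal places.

Modal class: 27 – <32 (highest frequency 34).
d₁ = 34 − 19 = 15, d₂ = 34 − 24 = 10
Mode ≈ 27 + (15/(15+10)) × 5 = 27 + 3.0000 = 30.0000

30.00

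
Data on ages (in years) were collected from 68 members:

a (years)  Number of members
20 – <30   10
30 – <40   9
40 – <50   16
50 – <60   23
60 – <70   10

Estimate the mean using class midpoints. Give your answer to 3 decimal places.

47.059

Midpoints: 25, 35, 45, 55, 65
Σfm = 10×25 + 9×35 + 16×45 + 23×55 + 10×65 = 3200
n = Σf = 68
Mean = 3200 / 68 = 47.0588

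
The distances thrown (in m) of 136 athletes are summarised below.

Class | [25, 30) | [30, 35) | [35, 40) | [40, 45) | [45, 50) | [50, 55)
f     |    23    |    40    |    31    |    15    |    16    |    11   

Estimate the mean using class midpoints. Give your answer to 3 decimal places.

Midpoints: 27.5, 32.5, 37.5, 42.5, 47.5, 52.5
Σfm = 23×27.5 + 40×32.5 + 31×37.5 + 15×42.5 + 16×47.5 + 11×52.5 = 5070
n = Σf = 136
Mean = 5070 / 136 = 37.2794

37.279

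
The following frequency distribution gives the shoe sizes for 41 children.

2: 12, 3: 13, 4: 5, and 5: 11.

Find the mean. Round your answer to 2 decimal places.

Values: 2, 3, 4, 5
Σfx = 12×2 + 13×3 + 5×4 + 11×5 = 138
n = Σf = 41
Mean = 138 / 41 = 3.3659

3.37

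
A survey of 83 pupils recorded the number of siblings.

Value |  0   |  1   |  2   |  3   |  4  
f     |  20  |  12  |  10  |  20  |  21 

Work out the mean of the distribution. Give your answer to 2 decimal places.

2.12

Values: 0, 1, 2, 3, 4
Σfx = 20×0 + 12×1 + 10×2 + 20×3 + 21×4 = 176
n = Σf = 83
Mean = 176 / 83 = 2.1205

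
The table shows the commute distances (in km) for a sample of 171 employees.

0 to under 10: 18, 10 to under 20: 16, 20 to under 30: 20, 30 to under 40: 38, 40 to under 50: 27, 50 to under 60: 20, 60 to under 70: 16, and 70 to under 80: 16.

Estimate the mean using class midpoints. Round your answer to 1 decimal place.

Midpoints: 5, 15, 25, 35, 45, 55, 65, 75
Σfm = 18×5 + 16×15 + 20×25 + 38×35 + 27×45 + 20×55 + 16×65 + 16×75 = 6715
n = Σf = 171
Mean = 6715 / 171 = 39.2690

39.3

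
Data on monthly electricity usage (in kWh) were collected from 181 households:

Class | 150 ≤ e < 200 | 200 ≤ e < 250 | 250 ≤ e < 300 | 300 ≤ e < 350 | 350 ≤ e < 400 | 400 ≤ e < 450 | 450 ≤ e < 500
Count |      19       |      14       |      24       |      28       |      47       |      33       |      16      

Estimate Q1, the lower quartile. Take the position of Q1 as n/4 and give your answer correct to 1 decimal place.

275.5

Cumulative frequencies: 19, 33, 57, 85, 132, 165, 181
n = 181; position = n/4 = 45.25.
This falls in the class 250 ≤ e < 300: L = 250, F = 33, f = 24, h = 50.
Lower quartile ≈ 250 + ((45.25 − 33) / 24) × 50 = 275.5208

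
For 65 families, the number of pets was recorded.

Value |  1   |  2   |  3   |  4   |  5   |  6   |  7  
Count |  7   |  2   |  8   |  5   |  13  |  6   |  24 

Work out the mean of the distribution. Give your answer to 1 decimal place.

5.0

Values: 1, 2, 3, 4, 5, 6, 7
Σfx = 7×1 + 2×2 + 8×3 + 5×4 + 13×5 + 6×6 + 24×7 = 324
n = Σf = 65
Mean = 324 / 65 = 4.9846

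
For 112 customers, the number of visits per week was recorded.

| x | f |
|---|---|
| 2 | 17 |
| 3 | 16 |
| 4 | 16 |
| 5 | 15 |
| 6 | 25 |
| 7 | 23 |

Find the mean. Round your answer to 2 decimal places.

4.75

Values: 2, 3, 4, 5, 6, 7
Σfx = 17×2 + 16×3 + 16×4 + 15×5 + 25×6 + 23×7 = 532
n = Σf = 112
Mean = 532 / 112 = 4.7500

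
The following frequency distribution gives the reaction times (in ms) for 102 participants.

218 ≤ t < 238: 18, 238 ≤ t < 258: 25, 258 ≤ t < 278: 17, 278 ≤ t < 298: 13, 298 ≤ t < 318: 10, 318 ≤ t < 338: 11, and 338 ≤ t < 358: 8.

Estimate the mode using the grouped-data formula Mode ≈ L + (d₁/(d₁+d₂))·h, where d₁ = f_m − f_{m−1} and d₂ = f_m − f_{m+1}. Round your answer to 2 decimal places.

Modal class: 238 ≤ t < 258 (highest frequency 25).
d₁ = 25 − 18 = 7, d₂ = 25 − 17 = 8
Mode ≈ 238 + (7/(7+8)) × 20 = 238 + 9.3333 = 247.3333

247.33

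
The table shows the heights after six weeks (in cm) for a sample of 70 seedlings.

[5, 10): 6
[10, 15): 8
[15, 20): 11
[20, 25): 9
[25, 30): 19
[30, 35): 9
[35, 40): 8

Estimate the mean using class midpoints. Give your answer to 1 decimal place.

23.6

Midpoints: 7.5, 12.5, 17.5, 22.5, 27.5, 32.5, 37.5
Σfm = 6×7.5 + 8×12.5 + 11×17.5 + 9×22.5 + 19×27.5 + 9×32.5 + 8×37.5 = 1655
n = Σf = 70
Mean = 1655 / 70 = 23.6429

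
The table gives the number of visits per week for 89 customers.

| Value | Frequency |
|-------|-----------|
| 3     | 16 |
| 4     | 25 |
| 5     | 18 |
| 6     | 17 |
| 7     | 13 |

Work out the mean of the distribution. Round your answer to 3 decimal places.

4.843

Values: 3, 4, 5, 6, 7
Σfx = 16×3 + 25×4 + 18×5 + 17×6 + 13×7 = 431
n = Σf = 89
Mean = 431 / 89 = 4.8427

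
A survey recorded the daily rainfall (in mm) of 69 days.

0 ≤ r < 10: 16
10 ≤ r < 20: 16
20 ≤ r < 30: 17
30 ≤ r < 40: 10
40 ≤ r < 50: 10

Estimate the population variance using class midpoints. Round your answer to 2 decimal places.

181.60

Midpoints: 5, 15, 25, 35, 45
n = 69, Σfm = 1545, mean = 22.3913
Σfm² = 47125
Σf(m − x̄)² = Σfm² − (Σfm)²/n = 47125 − 1545²/69 = 12530.4348
Population variance = 12530.4348 / 69 = 181.6005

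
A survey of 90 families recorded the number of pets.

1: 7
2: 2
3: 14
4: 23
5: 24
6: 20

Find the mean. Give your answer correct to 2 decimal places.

Values: 1, 2, 3, 4, 5, 6
Σfx = 7×1 + 2×2 + 14×3 + 23×4 + 24×5 + 20×6 = 385
n = Σf = 90
Mean = 385 / 90 = 4.2778

4.28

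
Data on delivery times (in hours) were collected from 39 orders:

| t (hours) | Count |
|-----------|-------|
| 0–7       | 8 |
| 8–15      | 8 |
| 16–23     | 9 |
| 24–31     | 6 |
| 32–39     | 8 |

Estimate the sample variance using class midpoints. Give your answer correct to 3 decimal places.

Midpoints: 3.5, 11.5, 19.5, 27.5, 35.5
n = 39, Σfm = 744.5, mean = 19.0897
Σfm² = 19197.75
Σf(m − x̄)² = Σfm² − (Σfm)²/n = 19197.75 − 744.5²/39 = 4985.4359
Sample variance = 4985.4359 / 38 = 131.1957

131.196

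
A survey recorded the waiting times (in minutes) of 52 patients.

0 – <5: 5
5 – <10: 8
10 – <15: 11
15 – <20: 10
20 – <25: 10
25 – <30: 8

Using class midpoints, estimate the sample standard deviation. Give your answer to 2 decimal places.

Midpoints: 2.5, 7.5, 12.5, 17.5, 22.5, 27.5
n = 52, Σfm = 830, mean = 15.9615
Σfm² = 16375
Σf(m − x̄)² = Σfm² − (Σfm)²/n = 16375 − 830²/52 = 3126.9231
Sample variance = 3126.9231 / 51 = 61.3122
Standard deviation = √61.3122 = 7.8302

7.83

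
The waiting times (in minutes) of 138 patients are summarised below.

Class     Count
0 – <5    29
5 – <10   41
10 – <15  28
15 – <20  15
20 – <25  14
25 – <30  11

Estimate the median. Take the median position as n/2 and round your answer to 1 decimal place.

9.9

Cumulative frequencies: 29, 70, 98, 113, 127, 138
n = 138; position = n/2 = 69.
This falls in the class 5 – <10: L = 5, F = 29, f = 41, h = 5.
Median ≈ 5 + ((69 − 29) / 41) × 5 = 9.8780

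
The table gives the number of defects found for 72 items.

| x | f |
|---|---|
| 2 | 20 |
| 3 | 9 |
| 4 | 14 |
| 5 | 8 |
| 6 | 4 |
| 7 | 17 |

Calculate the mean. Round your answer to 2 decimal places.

Values: 2, 3, 4, 5, 6, 7
Σfx = 20×2 + 9×3 + 14×4 + 8×5 + 4×6 + 17×7 = 306
n = Σf = 72
Mean = 306 / 72 = 4.2500

4.25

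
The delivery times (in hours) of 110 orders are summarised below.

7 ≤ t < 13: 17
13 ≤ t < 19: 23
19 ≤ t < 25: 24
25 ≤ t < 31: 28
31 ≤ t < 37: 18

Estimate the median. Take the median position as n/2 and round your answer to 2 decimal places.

22.75

Cumulative frequencies: 17, 40, 64, 92, 110
n = 110; position = n/2 = 55.
This falls in the class 19 ≤ t < 25: L = 19, F = 40, f = 24, h = 6.
Median ≈ 19 + ((55 − 40) / 24) × 6 = 22.7500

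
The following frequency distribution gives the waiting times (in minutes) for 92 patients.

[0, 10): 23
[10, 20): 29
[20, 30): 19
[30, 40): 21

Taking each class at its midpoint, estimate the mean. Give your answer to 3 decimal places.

19.130

Midpoints: 5, 15, 25, 35
Σfm = 23×5 + 29×15 + 19×25 + 21×35 = 1760
n = Σf = 92
Mean = 1760 / 92 = 19.1304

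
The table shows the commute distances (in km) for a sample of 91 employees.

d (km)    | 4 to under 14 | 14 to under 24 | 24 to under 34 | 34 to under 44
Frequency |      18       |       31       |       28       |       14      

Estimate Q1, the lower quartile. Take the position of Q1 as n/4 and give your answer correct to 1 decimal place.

Cumulative frequencies: 18, 49, 77, 91
n = 91; position = n/4 = 22.75.
This falls in the class 14 to under 24: L = 14, F = 18, f = 31, h = 10.
Lower quartile ≈ 14 + ((22.75 − 18) / 31) × 10 = 15.5323

15.5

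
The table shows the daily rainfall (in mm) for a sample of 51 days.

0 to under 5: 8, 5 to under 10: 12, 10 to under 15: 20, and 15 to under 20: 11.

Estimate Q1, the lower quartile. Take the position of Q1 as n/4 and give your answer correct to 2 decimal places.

Cumulative frequencies: 8, 20, 40, 51
n = 51; position = n/4 = 12.75.
This falls in the class 5 to under 10: L = 5, F = 8, f = 12, h = 5.
Lower quartile ≈ 5 + ((12.75 − 8) / 12) × 5 = 6.9792

6.98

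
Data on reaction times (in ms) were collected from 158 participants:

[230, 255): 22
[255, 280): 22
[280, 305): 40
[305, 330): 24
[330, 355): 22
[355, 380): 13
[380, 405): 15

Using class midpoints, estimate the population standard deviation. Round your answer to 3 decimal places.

45.110

Midpoints: 242.5, 267.5, 292.5, 317.5, 342.5, 367.5, 392.5
n = 158, Σfm = 48740, mean = 308.4810
Σfm² = 15356887.5
Σf(m − x̄)² = Σfm² − (Σfm)²/n = 15356887.5 − 48740²/158 = 321522.9430
Population variance = 321522.9430 / 158 = 2034.9553
Standard deviation = √2034.9553 = 45.1105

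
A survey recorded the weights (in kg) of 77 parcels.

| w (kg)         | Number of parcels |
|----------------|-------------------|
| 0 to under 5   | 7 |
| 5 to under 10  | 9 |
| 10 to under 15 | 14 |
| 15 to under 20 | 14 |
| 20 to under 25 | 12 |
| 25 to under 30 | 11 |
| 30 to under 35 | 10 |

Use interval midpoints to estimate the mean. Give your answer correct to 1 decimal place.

Midpoints: 2.5, 7.5, 12.5, 17.5, 22.5, 27.5, 32.5
Σfm = 7×2.5 + 9×7.5 + 14×12.5 + 14×17.5 + 12×22.5 + 11×27.5 + 10×32.5 = 1402.5
n = Σf = 77
Mean = 1402.5 / 77 = 18.2143

18.2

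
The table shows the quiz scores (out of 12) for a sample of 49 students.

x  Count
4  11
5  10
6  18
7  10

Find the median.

6

Cumulative frequencies: 11, 21, 39, 49
n = 49, so the median is the value in position (n+1)/2 = 25.
Position 25 falls at value 6.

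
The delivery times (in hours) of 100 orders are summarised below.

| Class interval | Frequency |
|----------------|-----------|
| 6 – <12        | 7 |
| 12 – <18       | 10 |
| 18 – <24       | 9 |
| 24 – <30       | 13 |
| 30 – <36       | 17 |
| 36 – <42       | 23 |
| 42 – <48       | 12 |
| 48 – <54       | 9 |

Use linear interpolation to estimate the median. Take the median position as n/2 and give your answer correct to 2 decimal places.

33.88

Cumulative frequencies: 7, 17, 26, 39, 56, 79, 91, 100
n = 100; position = n/2 = 50.
This falls in the class 30 – <36: L = 30, F = 39, f = 17, h = 6.
Median ≈ 30 + ((50 − 39) / 17) × 6 = 33.8824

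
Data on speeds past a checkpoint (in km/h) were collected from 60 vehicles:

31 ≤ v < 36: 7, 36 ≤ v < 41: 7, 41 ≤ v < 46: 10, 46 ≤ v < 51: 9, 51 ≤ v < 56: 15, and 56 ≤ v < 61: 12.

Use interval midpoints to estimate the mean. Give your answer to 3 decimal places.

48.000

Midpoints: 33.5, 38.5, 43.5, 48.5, 53.5, 58.5
Σfm = 7×33.5 + 7×38.5 + 10×43.5 + 9×48.5 + 15×53.5 + 12×58.5 = 2880
n = Σf = 60
Mean = 2880 / 60 = 48.0000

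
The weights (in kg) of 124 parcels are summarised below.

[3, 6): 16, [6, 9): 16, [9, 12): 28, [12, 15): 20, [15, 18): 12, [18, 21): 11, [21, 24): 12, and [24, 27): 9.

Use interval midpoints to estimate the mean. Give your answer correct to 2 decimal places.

13.45

Midpoints: 4.5, 7.5, 10.5, 13.5, 16.5, 19.5, 22.5, 25.5
Σfm = 16×4.5 + 16×7.5 + 28×10.5 + 20×13.5 + 12×16.5 + 11×19.5 + 12×22.5 + 9×25.5 = 1668
n = Σf = 124
Mean = 1668 / 124 = 13.4516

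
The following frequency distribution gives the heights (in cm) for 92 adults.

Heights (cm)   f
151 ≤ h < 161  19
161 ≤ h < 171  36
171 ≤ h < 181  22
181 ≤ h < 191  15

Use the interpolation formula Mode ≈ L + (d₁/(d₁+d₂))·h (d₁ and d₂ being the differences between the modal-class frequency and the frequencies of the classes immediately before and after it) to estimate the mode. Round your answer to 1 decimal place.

Modal class: 161 ≤ h < 171 (highest frequency 36).
d₁ = 36 − 19 = 17, d₂ = 36 − 22 = 14
Mode ≈ 161 + (17/(17+14)) × 10 = 161 + 5.4839 = 166.4839

166.5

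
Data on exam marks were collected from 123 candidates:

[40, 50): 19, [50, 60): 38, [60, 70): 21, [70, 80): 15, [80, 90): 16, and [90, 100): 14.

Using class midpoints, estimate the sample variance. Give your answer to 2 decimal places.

Midpoints: 45, 55, 65, 75, 85, 95
n = 123, Σfm = 8125, mean = 66.0569
Σfm² = 568475
Σf(m − x̄)² = Σfm² − (Σfm)²/n = 568475 − 8125²/123 = 31762.6016
Sample variance = 31762.6016 / 122 = 260.3492

260.35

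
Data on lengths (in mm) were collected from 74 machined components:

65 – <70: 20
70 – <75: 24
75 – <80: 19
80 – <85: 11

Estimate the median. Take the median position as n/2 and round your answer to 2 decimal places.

Cumulative frequencies: 20, 44, 63, 74
n = 74; position = n/2 = 37.
This falls in the class 70 – <75: L = 70, F = 20, f = 24, h = 5.
Median ≈ 70 + ((37 − 20) / 24) × 5 = 73.5417

73.54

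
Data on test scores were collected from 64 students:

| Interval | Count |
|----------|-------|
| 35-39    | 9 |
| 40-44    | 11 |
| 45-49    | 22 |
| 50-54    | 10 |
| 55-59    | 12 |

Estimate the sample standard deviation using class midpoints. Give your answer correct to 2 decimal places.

6.44

Midpoints: 37, 42, 47, 52, 57
n = 64, Σfm = 3033, mean = 47.3906
Σfm² = 146351
Σf(m − x̄)² = Σfm² − (Σfm)²/n = 146351 − 3033²/64 = 2615.2344
Sample variance = 2615.2344 / 63 = 41.5117
Standard deviation = √41.5117 = 6.4430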